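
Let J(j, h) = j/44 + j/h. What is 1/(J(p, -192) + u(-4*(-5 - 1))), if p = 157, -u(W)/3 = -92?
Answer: 2112/588721 ≈ 0.0035874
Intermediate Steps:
u(W) = 276 (u(W) = -3*(-92) = 276)
J(j, h) = j/44 + j/h (J(j, h) = j*(1/44) + j/h = j/44 + j/h)
1/(J(p, -192) + u(-4*(-5 - 1))) = 1/(((1/44)*157 + 157/(-192)) + 276) = 1/((157/44 + 157*(-1/192)) + 276) = 1/((157/44 - 157/192) + 276) = 1/(5809/2112 + 276) = 1/(588721/2112) = 2112/588721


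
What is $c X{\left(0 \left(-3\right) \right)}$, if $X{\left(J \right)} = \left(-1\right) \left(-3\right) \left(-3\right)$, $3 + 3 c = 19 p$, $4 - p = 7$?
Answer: $180$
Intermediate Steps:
$p = -3$ ($p = 4 - 7 = -3$)
$c = -20$ ($c = -1 + \frac{19 \left(-3\right)}{3} = -1 + \frac{1}{3} \left(-57\right) = -1 - 19 = -20$)
$X{\left(J \right)} = -9$ ($X{\left(J \right)} = 3 \left(-3\right) = -9$)
$c X{\left(0 \left(-3\right) \right)} = \left(-20\right) \left(-9\right) = 180$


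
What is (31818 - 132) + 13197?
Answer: 44883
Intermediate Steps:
(31818 - 132) + 13197 = 31686 + 13197 = 44883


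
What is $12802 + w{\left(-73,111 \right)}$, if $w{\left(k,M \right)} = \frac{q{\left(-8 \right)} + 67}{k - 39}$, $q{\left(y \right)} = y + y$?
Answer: $\frac{1433773}{112} \approx 12802.0$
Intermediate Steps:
$q{\left(y \right)} = 2 y$
$w{\left(k,M \right)} = \frac{51}{-39 + k}$ ($w{\left(k,M \right)} = \frac{2 \left(-8\right) + 67}{k - 39} = \frac{-16 + 67}{-39 + k} = \frac{51}{-39 + k}$)
$12802 + w{\left(-73,111 \right)} = 12802 + \frac{51}{-39 - 73} = 12802 + \frac{51}{-112} = 12802 + 51 \left(- \frac{1}{112}\right) = 12802 - \frac{51}{112} = \frac{1433773}{112}$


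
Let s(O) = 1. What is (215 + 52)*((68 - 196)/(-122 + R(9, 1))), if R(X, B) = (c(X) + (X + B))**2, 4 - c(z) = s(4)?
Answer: -34176/47 ≈ -727.15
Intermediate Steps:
c(z) = 3 (c(z) = 4 - 1*1 = 4 - 1 = 3)
R(X, B) = (3 + B + X)**2 (R(X, B) = (3 + (X + B))**2 = (3 + (B + X))**2 = (3 + B + X)**2)
(215 + 52)*((68 - 196)/(-122 + R(9, 1))) = (215 + 52)*((68 - 196)/(-122 + (3 + 1 + 9)**2)) = 267*(-128/(-122 + 13**2)) = 267*(-128/(-122 + 169)) = 267*(-128/47) = -34176/47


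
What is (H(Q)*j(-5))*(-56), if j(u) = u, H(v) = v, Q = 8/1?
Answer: 2240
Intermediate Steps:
Q = 8 (Q = 8*1 = 8)
(H(Q)*j(-5))*(-56) = (8*(-5))*(-56) = -40*(-56) = 2240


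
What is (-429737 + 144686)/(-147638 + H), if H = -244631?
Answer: 285051/392269 ≈ 0.72667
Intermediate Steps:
(-429737 + 144686)/(-147638 + H) = (-429737 + 144686)/(-147638 - 244631) = -285051/(-392269) = -285051*(-1/392269) = 285051/392269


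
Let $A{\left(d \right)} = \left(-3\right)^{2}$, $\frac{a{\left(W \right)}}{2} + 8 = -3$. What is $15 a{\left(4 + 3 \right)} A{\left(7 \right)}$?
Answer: $-2970$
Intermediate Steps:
$a{\left(W \right)} = -22$ ($a{\left(W \right)} = -16 + 2 \left(-3\right) = -16 - 6 = -22$)
$A{\left(d \right)} = 9$
$15 a{\left(4 + 3 \right)} A{\left(7 \right)} = 15 \left(-22\right) 9 = \left(-330\right) 9 = -2970$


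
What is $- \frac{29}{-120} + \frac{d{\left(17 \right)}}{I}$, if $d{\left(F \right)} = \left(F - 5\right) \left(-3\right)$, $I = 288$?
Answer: $\frac{7}{60} \approx 0.11667$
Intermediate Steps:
$d{\left(F \right)} = 15 - 3 F$ ($d{\left(F \right)} = \left(F - 5\right) \left(-3\right) = \left(-5 + F\right) \left(-3\right) = 15 - 3 F$)
$- \frac{29}{-120} + \frac{d{\left(17 \right)}}{I} = - \frac{29}{-120} + \frac{15 - 51}{288} = \left(-29\right) \left(- \frac{1}{120}\right) + \left(15 - 51\right) \frac{1}{288} = \frac{29}{120} - \frac{1}{8} = \frac{7}{60}$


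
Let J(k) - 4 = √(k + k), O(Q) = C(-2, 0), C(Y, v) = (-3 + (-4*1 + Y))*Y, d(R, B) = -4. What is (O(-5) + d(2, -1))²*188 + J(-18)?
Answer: 36852 + 6*I ≈ 36852.0 + 6.0*I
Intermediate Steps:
C(Y, v) = Y*(-7 + Y) (C(Y, v) = (-3 + (-4 + Y))*Y = (-7 + Y)*Y = Y*(-7 + Y))
O(Q) = 18 (O(Q) = -2*(-7 - 2) = -2*(-9) = 18)
J(k) = 4 + √2*√k (J(k) = 4 + √(k + k) = 4 + √(2*k) = 4 + √2*√k)
(O(-5) + d(2, -1))²*188 + J(-18) = (18 - 4)²*188 + (4 + √2*√(-18)) = 14²*188 + (4 + √2*(3*I*√2)) = 196*188 + (4 + 6*I) = 36848 + (4 + 6*I) = 36852 + 6*I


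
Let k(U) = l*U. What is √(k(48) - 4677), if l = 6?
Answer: I*√4389 ≈ 66.25*I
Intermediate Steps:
k(U) = 6*U
√(k(48) - 4677) = √(6*48 - 4677) = √(288 - 4677) = √(-4389) = I*√4389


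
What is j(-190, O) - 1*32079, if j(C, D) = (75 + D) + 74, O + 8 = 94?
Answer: -31844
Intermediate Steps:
O = 86 (O = -8 + 94 = 86)
j(C, D) = 149 + D
j(-190, O) - 1*32079 = (149 + 86) - 1*32079 = 235 - 32079 = -31844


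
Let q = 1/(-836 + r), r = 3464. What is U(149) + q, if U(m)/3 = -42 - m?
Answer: -1505843/2628 ≈ -573.00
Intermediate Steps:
U(m) = -126 - 3*m (U(m) = 3*(-42 - m) = -126 - 3*m)
q = 1/2628 (q = 1/(-836 + 3464) = 1/2628 ≈ 0.00038052)
U(149) + q = (-126 - 3*149) + 1/2628 = (-126 - 447) + 1/2628 = -573 + 1/2628 = -1505843/2628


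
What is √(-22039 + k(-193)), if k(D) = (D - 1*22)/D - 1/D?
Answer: I*√820889023/193 ≈ 148.45*I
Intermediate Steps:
k(D) = -1/D + (-22 + D)/D (k(D) = (D - 22)/D - 1/D = (-22 + D)/D - 1/D = -1/D + (-22 + D)/D)
√(-22039 + k(-193)) = √(-22039 + (-23 - 193)/(-193)) = √(-22039 - 1/193*(-216)) = √(-22039 + 216/193) = √(-4253311/193) = I*√820889023/193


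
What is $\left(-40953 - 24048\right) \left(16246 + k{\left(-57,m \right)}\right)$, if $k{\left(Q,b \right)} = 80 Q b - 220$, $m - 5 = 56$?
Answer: $17038972134$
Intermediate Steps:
$m = 61$ ($m = 5 + 56 = 61$)
$k{\left(Q,b \right)} = -220 + 80 Q b$ ($k{\left(Q,b \right)} = 80 Q b - 220 = -220 + 80 Q b$)
$\left(-40953 - 24048\right) \left(16246 + k{\left(-57,m \right)}\right) = \left(-40953 - 24048\right) \left(16246 + \left(-220 + 80 \left(-57\right) 61\right)\right) = - 65001 \left(16246 - 278380\right) = \left(-65001\right) \left(-262134\right) = 17038972134$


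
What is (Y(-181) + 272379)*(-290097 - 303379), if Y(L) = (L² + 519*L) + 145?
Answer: -125428778696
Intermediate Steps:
Y(L) = 145 + L² + 519*L
(Y(-181) + 272379)*(-290097 - 303379) = ((145 + (-181)² + 519*(-181)) + 272379)*(-290097 - 303379) = ((145 + 32761 - 93939) + 272379)*(-593476) = (-61033 + 272379)*(-593476) = 211346*(-593476) = -125428778696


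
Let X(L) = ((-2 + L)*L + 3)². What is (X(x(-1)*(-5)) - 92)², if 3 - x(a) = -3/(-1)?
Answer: 6889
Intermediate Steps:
x(a) = 0 (x(a) = 3 - (-3)/(-1) = 3 - (-3)*(-1) = 3 - 1*3 = 3 - 3 = 0)
X(L) = (3 + L*(-2 + L))² (X(L) = (L*(-2 + L) + 3)² = (3 + L*(-2 + L))²)
(X(x(-1)*(-5)) - 92)² = ((3 + (0*(-5))² - 0*(-5))² - 92)² = ((3 + 0² - 2*0)² - 92)² = ((3 + 0 + 0)² - 92)² = (3² - 92)² = (9 - 92)² = (-83)² = 6889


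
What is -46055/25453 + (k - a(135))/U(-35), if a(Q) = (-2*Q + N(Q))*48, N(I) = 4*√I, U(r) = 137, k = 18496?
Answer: 794340033/3487061 - 576*√15/137 ≈ 211.51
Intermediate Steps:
a(Q) = -96*Q + 192*√Q (a(Q) = (-2*Q + 4*√Q)*48 = -96*Q + 192*√Q)
-46055/25453 + (k - a(135))/U(-35) = -46055/25453 + (18496 - (-96*135 + 192*√135))/137 = -46055*1/25453 + (18496 - (-12960 + 192*(3*√15)))*(1/137) = -46055/25453 + (18496 - (-12960 + 576*√15))*(1/137) = -46055/25453 + (18496 + (12960 - 576*√15))*(1/137) = -46055/25453 + (31456 - 576*√15)*(1/137) = -46055/25453 + (31456/137 - 576*√15/137) = 794340033/3487061 - 576*√15/137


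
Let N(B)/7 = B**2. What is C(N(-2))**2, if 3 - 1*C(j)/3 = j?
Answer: 5625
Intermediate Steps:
N(B) = 7*B**2
C(j) = 9 - 3*j
C(N(-2))**2 = (9 - 21*(-2)**2)**2 = (9 - 21*4)**2 = (9 - 3*28)**2 = (9 - 84)**2 = (-75)**2 = 5625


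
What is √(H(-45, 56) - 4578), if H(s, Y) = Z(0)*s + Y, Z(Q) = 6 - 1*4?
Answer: 2*I*√1153 ≈ 67.912*I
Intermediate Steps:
Z(Q) = 2 (Z(Q) = 6 - 4 = 2)
H(s, Y) = Y + 2*s (H(s, Y) = 2*s + Y = Y + 2*s)
√(H(-45, 56) - 4578) = √((56 + 2*(-45)) - 4578) = √((56 - 90) - 4578) = √(-34 - 4578) = √(-4612) = 2*I*√1153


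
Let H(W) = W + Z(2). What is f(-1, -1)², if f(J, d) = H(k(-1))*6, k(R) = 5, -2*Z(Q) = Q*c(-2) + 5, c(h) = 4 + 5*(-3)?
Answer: 6561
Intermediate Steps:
c(h) = -11 (c(h) = 4 - 15 = -11)
Z(Q) = -5/2 + 11*Q/2 (Z(Q) = -(Q*(-11) + 5)/2 = -(-11*Q + 5)/2 = -(5 - 11*Q)/2 = -5/2 + 11*Q/2)
H(W) = 17/2 + W (H(W) = W + (-5/2 + (11/2)*2) = W + (-5/2 + 11) = W + 17/2 = 17/2 + W)
f(J, d) = 81 (f(J, d) = (17/2 + 5)*6 = (27/2)*6 = 81)
f(-1, -1)² = 81² = 6561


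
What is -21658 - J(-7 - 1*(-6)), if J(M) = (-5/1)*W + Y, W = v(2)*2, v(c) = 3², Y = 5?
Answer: -21573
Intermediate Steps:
v(c) = 9
W = 18 (W = 9*2 = 18)
J(M) = -85 (J(M) = -5/1*18 + 5 = -5*1*18 + 5 = -5*18 + 5 = -90 + 5 = -85)
-21658 - J(-7 - 1*(-6)) = -21658 - 1*(-85) = -21658 + 85 = -21573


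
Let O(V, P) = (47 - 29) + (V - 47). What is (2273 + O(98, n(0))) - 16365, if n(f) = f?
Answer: -14023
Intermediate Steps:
O(V, P) = -29 + V (O(V, P) = 18 + (-47 + V) = -29 + V)
(2273 + O(98, n(0))) - 16365 = (2273 + (-29 + 98)) - 16365 = (2273 + 69) - 16365 = 2342 - 16365 = -14023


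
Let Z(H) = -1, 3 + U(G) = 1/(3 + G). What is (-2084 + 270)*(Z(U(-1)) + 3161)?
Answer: -5732240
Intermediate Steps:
U(G) = -3 + 1/(3 + G)
(-2084 + 270)*(Z(U(-1)) + 3161) = (-2084 + 270)*(-1 + 3161) = -1814*3160 = -5732240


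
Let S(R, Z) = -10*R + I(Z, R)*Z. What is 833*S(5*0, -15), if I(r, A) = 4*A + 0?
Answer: 0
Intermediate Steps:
I(r, A) = 4*A
S(R, Z) = -10*R + 4*R*Z (S(R, Z) = -10*R + (4*R)*Z = -10*R + 4*R*Z)
833*S(5*0, -15) = 833*(2*(5*0)*(-5 + 2*(-15))) = 833*(2*0*(-5 - 30)) = 833*(2*0*(-35)) = 833*0 = 0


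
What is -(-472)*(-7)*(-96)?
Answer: 317184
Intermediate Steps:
-(-472)*(-7)*(-96) = -59*56*(-96) = -3304*(-96) = 317184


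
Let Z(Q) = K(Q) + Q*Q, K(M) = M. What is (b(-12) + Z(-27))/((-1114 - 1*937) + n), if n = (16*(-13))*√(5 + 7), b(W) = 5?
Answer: -1450057/3687433 + 294112*√3/3687433 ≈ -0.25509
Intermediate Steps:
n = -416*√3 ≈ -720.53
Z(Q) = Q + Q² (Z(Q) = Q + Q*Q = Q + Q²)
(b(-12) + Z(-27))/((-1114 - 1*937) + n) = (5 - 27*(1 - 27))/((-1114 - 1*937) - 416*√3) = (5 - 27*(-26))/((-1114 - 937) - 416*√3) = (5 + 702)/(-2051 - 416*√3) = 707/(-2051 - 416*√3)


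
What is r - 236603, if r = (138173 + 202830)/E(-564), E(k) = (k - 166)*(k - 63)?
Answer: -108295218127/457710 ≈ -2.3660e+5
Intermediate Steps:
E(k) = (-166 + k)*(-63 + k)
r = 341003/457710 (r = (138173 + 202830)/(10458 + (-564)² - 229*(-564)) = 341003/(10458 + 318096 + 129156) = 341003/457710 ≈ 0.74502)
r - 236603 = 341003/457710 - 236603 = -108295218127/457710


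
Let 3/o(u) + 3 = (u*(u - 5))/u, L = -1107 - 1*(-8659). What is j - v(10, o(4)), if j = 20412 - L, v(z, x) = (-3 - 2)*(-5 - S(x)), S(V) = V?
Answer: 51355/4 ≈ 12839.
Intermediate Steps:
L = 7552 (L = -1107 + 8659 = 7552)
o(u) = 3/(-8 + u) (o(u) = 3/(-3 + (u*(u - 5))/u) = 3/(-3 + (u*(-5 + u))/u) = 3/(-3 + (-5 + u)) = 3/(-8 + u))
v(z, x) = 25 + 5*x (v(z, x) = (-3 - 2)*(-5 - x) = -5*(-5 - x) = 25 + 5*x)
j = 12860 (j = 20412 - 1*7552 = 20412 - 7552 = 12860)
j - v(10, o(4)) = 12860 - (25 + 5*(3/(-8 + 4))) = 12860 - (25 + 5*(3/(-4))) = 12860 - (25 + 5*(3*(-¼))) = 12860 - (25 + 5*(-¾)) = 12860 - (25 - 15/4) = 12860 - 1*85/4 = 12860 - 85/4 = 51355/4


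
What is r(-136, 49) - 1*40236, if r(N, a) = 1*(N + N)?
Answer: -40508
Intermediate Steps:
r(N, a) = 2*N (r(N, a) = 1*(2*N) = 2*N)
r(-136, 49) - 1*40236 = 2*(-136) - 1*40236 = -272 - 40236 = -40508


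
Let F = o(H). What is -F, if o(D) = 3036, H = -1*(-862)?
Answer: -3036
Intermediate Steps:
H = 862
F = 3036
-F = -1*3036 = -3036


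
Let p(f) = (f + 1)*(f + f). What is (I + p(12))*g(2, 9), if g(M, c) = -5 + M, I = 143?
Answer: -1365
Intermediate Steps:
p(f) = 2*f*(1 + f) (p(f) = (1 + f)*(2*f) = 2*f*(1 + f))
(I + p(12))*g(2, 9) = (143 + 2*12*(1 + 12))*(-5 + 2) = (143 + 2*12*13)*(-3) = (143 + 312)*(-3) = 455*(-3) = -1365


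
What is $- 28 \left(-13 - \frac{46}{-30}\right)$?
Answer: $\frac{4816}{15} \approx 321.07$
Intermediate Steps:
$- 28 \left(-13 - \frac{46}{-30}\right) = - 28 \left(-13 - - \frac{23}{15}\right) = - 28 \left(-13 + \frac{23}{15}\right) = \left(-28\right) \left(- \frac{172}{15}\right) = \frac{4816}{15}$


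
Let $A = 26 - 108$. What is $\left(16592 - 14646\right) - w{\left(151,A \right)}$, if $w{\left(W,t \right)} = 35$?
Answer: $1911$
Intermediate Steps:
$A = -82$
$\left(16592 - 14646\right) - w{\left(151,A \right)} = \left(16592 - 14646\right) - 35 = 1946 - 35 = 1911$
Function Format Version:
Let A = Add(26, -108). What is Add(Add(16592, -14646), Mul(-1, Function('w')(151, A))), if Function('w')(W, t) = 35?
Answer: 1911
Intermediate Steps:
A = -82
Add(Add(16592, -14646), Mul(-1, Function('w')(151, A))) = Add(Add(16592, -14646), Mul(-1, 35)) = Add(1946, -35) = 1911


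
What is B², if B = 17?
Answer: 289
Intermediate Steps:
B² = 17² = 289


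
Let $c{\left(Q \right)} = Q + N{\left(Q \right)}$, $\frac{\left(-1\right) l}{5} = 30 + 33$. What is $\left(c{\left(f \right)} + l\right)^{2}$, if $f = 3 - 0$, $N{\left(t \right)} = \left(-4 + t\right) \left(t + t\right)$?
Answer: $101124$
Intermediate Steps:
$l = -315$ ($l = - 5 \left(30 + 33\right) = \left(-5\right) 63 = -315$)
$N{\left(t \right)} = 2 t \left(-4 + t\right)$ ($N{\left(t \right)} = \left(-4 + t\right) 2 t = 2 t \left(-4 + t\right)$)
$f = 3$ ($f = 3 + 0 = 3$)
$c{\left(Q \right)} = Q + 2 Q \left(-4 + Q\right)$
$\left(c{\left(f \right)} + l\right)^{2} = \left(3 \left(-7 + 2 \cdot 3\right) - 315\right)^{2} = \left(3 \left(-7 + 6\right) - 315\right)^{2} = \left(3 \left(-1\right) - 315\right)^{2} = \left(-3 - 315\right)^{2} = \left(-318\right)^{2} = 101124$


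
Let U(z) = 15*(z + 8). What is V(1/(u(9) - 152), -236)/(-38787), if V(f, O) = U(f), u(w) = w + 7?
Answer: -5435/1758344 ≈ -0.0030910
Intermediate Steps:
u(w) = 7 + w
U(z) = 120 + 15*z (U(z) = 15*(8 + z) = 120 + 15*z)
V(f, O) = 120 + 15*f
V(1/(u(9) - 152), -236)/(-38787) = (120 + 15/((7 + 9) - 152))/(-38787) = (120 + 15/(16 - 152))*(-1/38787) = (120 + 15/(-136))*(-1/38787) = (120 + 15*(-1/136))*(-1/38787) = (120 - 15/136)*(-1/38787) = (16305/136)*(-1/38787) = -5435/1758344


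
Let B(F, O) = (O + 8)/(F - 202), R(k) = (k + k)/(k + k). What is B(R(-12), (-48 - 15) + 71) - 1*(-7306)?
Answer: 1468490/201 ≈ 7305.9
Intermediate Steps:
R(k) = 1 (R(k) = (2*k)/((2*k)) = (2*k)*(1/(2*k)) = 1)
B(F, O) = (8 + O)/(-202 + F)
B(R(-12), (-48 - 15) + 71) - 1*(-7306) = (8 + ((-48 - 15) + 71))/(-202 + 1) - 1*(-7306) = (8 + (-63 + 71))/(-201) + 7306 = -(8 + 8)/201 + 7306 = -1/201*16 + 7306 = -16/201 + 7306 = 1468490/201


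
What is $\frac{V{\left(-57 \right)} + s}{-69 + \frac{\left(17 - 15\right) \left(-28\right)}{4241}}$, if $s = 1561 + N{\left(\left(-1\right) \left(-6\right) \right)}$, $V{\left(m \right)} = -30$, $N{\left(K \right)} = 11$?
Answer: $- \frac{6539622}{292685} \approx -22.344$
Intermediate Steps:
$s = 1572$ ($s = 1561 + 11 = 1572$)
$\frac{V{\left(-57 \right)} + s}{-69 + \frac{\left(17 - 15\right) \left(-28\right)}{4241}} = \frac{-30 + 1572}{-69 + \frac{\left(17 - 15\right) \left(-28\right)}{4241}} = \frac{1542}{-69 + 2 \left(-28\right) \frac{1}{4241}} = \frac{1542}{-69 - \frac{56}{4241}} = \frac{1542}{- \frac{292685}{4241}} = 1542 \left(- \frac{4241}{292685}\right) = - \frac{6539622}{292685}$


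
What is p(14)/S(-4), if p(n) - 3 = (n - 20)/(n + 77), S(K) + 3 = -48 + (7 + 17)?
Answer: -89/819 ≈ -0.10867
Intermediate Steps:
S(K) = -27 (S(K) = -3 + (-48 + (7 + 17)) = -3 + (-48 + 24) = -3 - 24 = -27)
p(n) = 3 + (-20 + n)/(77 + n) (p(n) = 3 + (n - 20)/(n + 77) = 3 + (-20 + n)/(77 + n))
p(14)/S(-4) = ((211 + 4*14)/(77 + 14))/(-27) = ((211 + 56)/91)*(-1/27) = ((1/91)*267)*(-1/27) = (267/91)*(-1/27) = -89/819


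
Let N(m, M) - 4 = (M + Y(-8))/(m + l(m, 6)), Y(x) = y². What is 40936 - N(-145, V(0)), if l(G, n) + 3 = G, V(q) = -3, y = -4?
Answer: 11993089/293 ≈ 40932.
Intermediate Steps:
l(G, n) = -3 + G
Y(x) = 16 (Y(x) = (-4)² = 16)
N(m, M) = 4 + (16 + M)/(-3 + 2*m) (N(m, M) = 4 + (M + 16)/(m + (-3 + m)) = 4 + (16 + M)/(-3 + 2*m))
40936 - N(-145, V(0)) = 40936 - (4 - 3 + 8*(-145))/(-3 + 2*(-145)) = 40936 - (4 - 3 - 1160)/(-3 - 290) = 40936 - (-1159)/(-293) = 40936 - (-1)*(-1159)/293 = 40936 - 1*1159/293 = 40936 - 1159/293 = 11993089/293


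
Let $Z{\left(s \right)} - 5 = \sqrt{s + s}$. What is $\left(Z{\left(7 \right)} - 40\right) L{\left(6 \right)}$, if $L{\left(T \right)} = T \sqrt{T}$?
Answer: $6 \sqrt{6} \left(-35 + \sqrt{14}\right) \approx -459.4$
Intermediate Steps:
$Z{\left(s \right)} = 5 + \sqrt{2} \sqrt{s}$ ($Z{\left(s \right)} = 5 + \sqrt{s + s} = 5 + \sqrt{2 s} = 5 + \sqrt{2} \sqrt{s}$)
$L{\left(T \right)} = T^{\frac{3}{2}}$
$\left(Z{\left(7 \right)} - 40\right) L{\left(6 \right)} = \left(\left(5 + \sqrt{2} \sqrt{7}\right) - 40\right) 6^{\frac{3}{2}} = \left(\left(5 + \sqrt{14}\right) - 40\right) 6 \sqrt{6} = \left(-35 + \sqrt{14}\right) 6 \sqrt{6} = 6 \sqrt{6} \left(-35 + \sqrt{14}\right)$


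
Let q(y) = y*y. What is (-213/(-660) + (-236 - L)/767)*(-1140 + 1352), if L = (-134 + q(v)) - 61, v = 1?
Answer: 2396501/42185 ≈ 56.809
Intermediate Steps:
q(y) = y²
L = -194 (L = (-134 + 1²) - 61 = (-134 + 1) - 61 = -133 - 61 = -194)
(-213/(-660) + (-236 - L)/767)*(-1140 + 1352) = (-213/(-660) + (-236 - 1*(-194))/767)*(-1140 + 1352) = (-213*(-1/660) + (-236 + 194)*(1/767))*212 = (71/220 - 42*1/767)*212 = (71/220 - 42/767)*212 = (45217/168740)*212 = 2396501/42185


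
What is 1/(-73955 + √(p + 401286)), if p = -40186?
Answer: -14791/1093796185 - 2*√3611/1093796185 ≈ -1.3633e-5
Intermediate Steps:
1/(-73955 + √(p + 401286)) = 1/(-73955 + √(-40186 + 401286)) = 1/(-73955 + √361100) = 1/(-73955 + 10*√3611)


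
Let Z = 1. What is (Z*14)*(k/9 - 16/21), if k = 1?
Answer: -82/9 ≈ -9.1111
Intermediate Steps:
(Z*14)*(k/9 - 16/21) = (1*14)*(1/9 - 16/21) = 14*(1*(⅑) - 16*1/21) = 14*(⅑ - 16/21) = 14*(-41/63) = -82/9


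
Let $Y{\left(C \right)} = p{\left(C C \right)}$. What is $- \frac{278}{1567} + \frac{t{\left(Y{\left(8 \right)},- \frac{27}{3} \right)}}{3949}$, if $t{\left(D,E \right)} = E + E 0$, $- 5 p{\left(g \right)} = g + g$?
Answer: $- \frac{1111925}{6188083} \approx -0.17969$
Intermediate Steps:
$p{\left(g \right)} = - \frac{2 g}{5}$ ($p{\left(g \right)} = - \frac{g + g}{5} = - \frac{2 g}{5}$)
$Y{\left(C \right)} = - \frac{2 C^{2}}{5}$ ($Y{\left(C \right)} = - \frac{2 C C}{5} = - \frac{2 C^{2}}{5}$)
$t{\left(D,E \right)} = E$ ($t{\left(D,E \right)} = E + 0 = E$)
$- \frac{278}{1567} + \frac{t{\left(Y{\left(8 \right)},- \frac{27}{3} \right)}}{3949} = - \frac{278}{1567} + \frac{\left(-27\right) \frac{1}{3}}{3949} = \left(-278\right) \frac{1}{1567} + \left(-27\right) \frac{1}{3} \cdot \frac{1}{3949} = - \frac{278}{1567} - \frac{9}{3949} = - \frac{1111925}{6188083}$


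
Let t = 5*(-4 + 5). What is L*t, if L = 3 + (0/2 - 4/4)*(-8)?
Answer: 55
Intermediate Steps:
t = 5 (t = 5*1 = 5)
L = 11 (L = 3 + (0*(½) - 4*¼)*(-8) = 3 + (0 - 1)*(-8) = 3 - 1*(-8) = 3 + 8 = 11)
L*t = 11*5 = 55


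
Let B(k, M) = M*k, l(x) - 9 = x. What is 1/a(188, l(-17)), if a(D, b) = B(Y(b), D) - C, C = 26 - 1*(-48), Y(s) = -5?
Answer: -1/1014 ≈ -0.00098619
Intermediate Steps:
l(x) = 9 + x
C = 74 (C = 26 + 48 = 74)
a(D, b) = -74 - 5*D (a(D, b) = D*(-5) - 1*74 = -5*D - 74 = -74 - 5*D)
1/a(188, l(-17)) = 1/(-74 - 5*188) = 1/(-74 - 940) = 1/(-1014) = -1/1014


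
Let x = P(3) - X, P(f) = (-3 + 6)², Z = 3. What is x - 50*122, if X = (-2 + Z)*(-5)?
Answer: -6086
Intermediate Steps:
P(f) = 9 (P(f) = 3² = 9)
X = -5 (X = (-2 + 3)*(-5) = 1*(-5) = -5)
x = 14 (x = 9 - 1*(-5) = 9 + 5 = 14)
x - 50*122 = 14 - 50*122 = 14 - 6100 = -6086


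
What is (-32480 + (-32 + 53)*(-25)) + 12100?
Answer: -20905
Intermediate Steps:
(-32480 + (-32 + 53)*(-25)) + 12100 = (-32480 + 21*(-25)) + 12100 = (-32480 - 525) + 12100 = -33005 + 12100 = -20905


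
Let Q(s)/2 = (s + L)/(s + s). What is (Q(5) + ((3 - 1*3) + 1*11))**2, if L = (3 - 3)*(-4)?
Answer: 144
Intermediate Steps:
L = 0 (L = 0*(-4) = 0)
Q(s) = 1 (Q(s) = 2*((s + 0)/(s + s)) = 2*(s/((2*s))) = 2*(s*(1/(2*s))) = 2*(1/2) = 1)
(Q(5) + ((3 - 1*3) + 1*11))**2 = (1 + ((3 - 1*3) + 1*11))**2 = (1 + ((3 - 3) + 11))**2 = (1 + (0 + 11))**2 = (1 + 11)**2 = 12**2 = 144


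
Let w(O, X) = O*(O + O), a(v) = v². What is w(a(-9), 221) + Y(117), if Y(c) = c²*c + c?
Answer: 1614852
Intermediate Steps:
w(O, X) = 2*O² (w(O, X) = O*(2*O) = 2*O²)
Y(c) = c + c³ (Y(c) = c³ + c = c + c³)
w(a(-9), 221) + Y(117) = 2*((-9)²)² + (117 + 117³) = 2*81² + (117 + 1601613) = 2*6561 + 1601730 = 13122 + 1601730 = 1614852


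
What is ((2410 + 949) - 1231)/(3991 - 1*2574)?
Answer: 2128/1417 ≈ 1.5018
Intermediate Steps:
((2410 + 949) - 1231)/(3991 - 1*2574) = (3359 - 1231)/(3991 - 2574) = 2128/1417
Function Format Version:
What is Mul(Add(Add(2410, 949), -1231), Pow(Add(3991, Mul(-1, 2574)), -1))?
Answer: Rational(2128, 1417) ≈ 1.5018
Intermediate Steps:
Mul(Add(Add(2410, 949), -1231), Pow(Add(3991, Mul(-1, 2574)), -1)) = Mul(Add(3359, -1231), Pow(Add(3991, -2574), -1)) = Mul(2128, Pow(1417, -1)) = Mul(2128, Rational(1, 1417)) = Rational(2128, 1417)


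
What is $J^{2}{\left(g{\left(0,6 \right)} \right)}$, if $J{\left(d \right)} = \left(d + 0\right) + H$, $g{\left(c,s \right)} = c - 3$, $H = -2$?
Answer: $25$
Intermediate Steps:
$g{\left(c,s \right)} = -3 + c$
$J{\left(d \right)} = -2 + d$ ($J{\left(d \right)} = \left(d + 0\right) - 2 = d - 2 = -2 + d$)
$J^{2}{\left(g{\left(0,6 \right)} \right)} = \left(-2 + \left(-3 + 0\right)\right)^{2} = \left(-2 - 3\right)^{2} = \left(-5\right)^{2} = 25$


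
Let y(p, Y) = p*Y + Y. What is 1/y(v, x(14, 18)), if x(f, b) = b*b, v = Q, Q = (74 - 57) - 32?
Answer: -1/4536 ≈ -0.00022046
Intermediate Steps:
Q = -15 (Q = 17 - 32 = -15)
v = -15
x(f, b) = b²
y(p, Y) = Y + Y*p (y(p, Y) = Y*p + Y = Y + Y*p)
1/y(v, x(14, 18)) = 1/(18²*(1 - 15)) = 1/(324*(-14)) = 1/(-4536) = -1/4536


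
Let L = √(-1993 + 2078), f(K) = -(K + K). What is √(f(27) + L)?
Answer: √(-54 + √85) ≈ 6.6918*I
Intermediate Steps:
f(K) = -2*K
L = √85 ≈ 9.2195
√(f(27) + L) = √(-2*27 + √85) = √(-54 + √85)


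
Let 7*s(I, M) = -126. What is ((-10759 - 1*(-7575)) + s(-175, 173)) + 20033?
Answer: 16831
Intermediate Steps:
s(I, M) = -18 (s(I, M) = (⅐)*(-126) = -18)
((-10759 - 1*(-7575)) + s(-175, 173)) + 20033 = ((-10759 - 1*(-7575)) - 18) + 20033 = ((-10759 + 7575) - 18) + 20033 = (-3184 - 18) + 20033 = -3202 + 20033 = 16831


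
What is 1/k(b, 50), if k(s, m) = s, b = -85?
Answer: -1/85 ≈ -0.011765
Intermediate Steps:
1/k(b, 50) = 1/(-85) = -1/85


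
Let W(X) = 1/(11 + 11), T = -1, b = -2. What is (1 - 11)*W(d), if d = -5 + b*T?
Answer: -5/11 ≈ -0.45455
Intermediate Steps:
d = -3 (d = -5 - 2*(-1) = -5 + 2 = -3)
W(X) = 1/22
(1 - 11)*W(d) = (1 - 11)*(1/22) = -10*1/22 = -5/11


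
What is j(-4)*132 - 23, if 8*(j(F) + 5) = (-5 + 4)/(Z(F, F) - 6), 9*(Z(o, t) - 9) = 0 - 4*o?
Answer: -59035/86 ≈ -686.45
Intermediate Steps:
Z(o, t) = 9 - 4*o/9 (Z(o, t) = 9 + (0 - 4*o)/9 = 9 + (-4*o)/9 = 9 - 4*o/9)
j(F) = -5 - 1/(8*(3 - 4*F/9)) (j(F) = -5 + ((-5 + 4)/((9 - 4*F/9) - 6))/8 = -5 + (-1/(3 - 4*F/9))/8 = -5 - 1/(8*(3 - 4*F/9)))
j(-4)*132 - 23 = ((1089 - 160*(-4))/(8*(-27 + 4*(-4))))*132 - 23 = ((1089 + 640)/(8*(-27 - 16)))*132 - 23 = ((1/8)*1729/(-43))*132 - 23 = ((1/8)*(-1/43)*1729)*132 - 23 = -1729/344*132 - 23 = -57057/86 - 23 = -59035/86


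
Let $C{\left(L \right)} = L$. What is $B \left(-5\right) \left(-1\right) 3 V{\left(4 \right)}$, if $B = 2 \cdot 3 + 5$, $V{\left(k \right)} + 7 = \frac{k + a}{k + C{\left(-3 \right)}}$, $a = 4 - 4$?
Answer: $-495$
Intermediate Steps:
$a = 0$ ($a = 4 - 4 = 0$)
$V{\left(k \right)} = -7 + \frac{k}{-3 + k}$ ($V{\left(k \right)} = -7 + \frac{k + 0}{k - 3} = -7 + \frac{k}{-3 + k}$)
$B = 11$ ($B = 6 + 5 = 11$)
$B \left(-5\right) \left(-1\right) 3 V{\left(4 \right)} = 11 \left(-5\right) \left(-1\right) 3 \frac{3 \left(7 - 8\right)}{-3 + 4} = 11 \cdot 5 \cdot 3 \frac{3 \left(7 - 8\right)}{1} = 11 \cdot 15 \cdot 3 \cdot 1 \left(-1\right) = 165 \left(-3\right) = -495$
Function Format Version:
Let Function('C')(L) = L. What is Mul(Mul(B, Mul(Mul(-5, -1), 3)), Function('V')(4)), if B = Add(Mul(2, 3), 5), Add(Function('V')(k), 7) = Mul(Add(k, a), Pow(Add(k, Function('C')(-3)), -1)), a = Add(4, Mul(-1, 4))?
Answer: -495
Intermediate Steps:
a = 0 (a = Add(4, -4) = 0)
Function('V')(k) = Add(-7, Mul(k, Pow(Add(-3, k), -1))) (Function('V')(k) = Add(-7, Mul(Add(k, 0), Pow(Add(k, -3), -1))) = Add(-7, Mul(k, Pow(Add(-3, k), -1))))
B = 11 (B = Add(6, 5) = 11)
Mul(Mul(B, Mul(Mul(-5, -1), 3)), Function('V')(4)) = Mul(Mul(11, Mul(Mul(-5, -1), 3)), Mul(3, Pow(Add(-3, 4), -1), Add(7, Mul(-2, 4)))) = Mul(Mul(11, Mul(5, 3)), Mul(3, Pow(1, -1), Add(7, -8))) = Mul(Mul(11, 15), Mul(3, 1, -1)) = Mul(165, -3) = -495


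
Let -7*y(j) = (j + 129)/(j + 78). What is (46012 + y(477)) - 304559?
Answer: -334818567/1295 ≈ -2.5855e+5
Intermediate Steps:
y(j) = -(129 + j)/(7*(78 + j)) (y(j) = -(j + 129)/(7*(j + 78)) = -(129 + j)/(7*(78 + j)))
(46012 + y(477)) - 304559 = (46012 + (-129 - 1*477)/(7*(78 + 477))) - 304559 = (46012 + (1/7)*(-129 - 477)/555) - 304559 = (46012 + (1/7)*(1/555)*(-606)) - 304559 = (46012 - 202/1295) - 304559 = 59585338/1295 - 304559 = -334818567/1295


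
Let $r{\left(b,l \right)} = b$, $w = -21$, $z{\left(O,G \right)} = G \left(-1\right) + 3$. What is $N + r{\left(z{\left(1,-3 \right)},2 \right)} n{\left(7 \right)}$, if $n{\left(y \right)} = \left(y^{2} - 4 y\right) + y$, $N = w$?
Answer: $147$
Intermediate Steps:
$z{\left(O,G \right)} = 3 - G$ ($z{\left(O,G \right)} = - G + 3 = 3 - G$)
$N = -21$
$n{\left(y \right)} = y^{2} - 3 y$
$N + r{\left(z{\left(1,-3 \right)},2 \right)} n{\left(7 \right)} = -21 + \left(3 - -3\right) 7 \left(-3 + 7\right) = -21 + \left(3 + 3\right) 7 \cdot 4 = -21 + 6 \cdot 28 = -21 + 168 = 147$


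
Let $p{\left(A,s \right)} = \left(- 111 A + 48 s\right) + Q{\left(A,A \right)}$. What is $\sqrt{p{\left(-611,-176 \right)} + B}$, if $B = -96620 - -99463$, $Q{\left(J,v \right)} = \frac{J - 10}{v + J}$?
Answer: $\frac{\sqrt{92906916206}}{1222} \approx 249.43$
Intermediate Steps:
$Q{\left(J,v \right)} = \frac{-10 + J}{J + v}$
$B = 2843$ ($B = -96620 + 99463 = 2843$)
$p{\left(A,s \right)} = - 111 A + 48 s + \frac{-10 + A}{2 A}$ ($p{\left(A,s \right)} = \left(- 111 A + 48 s\right) + \frac{-10 + A}{A + A} = \left(- 111 A + 48 s\right) + \frac{-10 + A}{2 A} = - 111 A + 48 s + \frac{-10 + A}{2 A}$)
$\sqrt{p{\left(-611,-176 \right)} + B} = \sqrt{\left(\frac{1}{2} - -67821 - \frac{5}{-611} + 48 \left(-176\right)\right) + 2843} = \sqrt{\left(\frac{1}{2} + 67821 - - \frac{5}{611} - 8448\right) + 2843} = \sqrt{\left(\frac{1}{2} + 67821 + \frac{5}{611} - 8448\right) + 2843} = \sqrt{\frac{72554427}{1222} + 2843} = \sqrt{\frac{76028573}{1222}} = \frac{\sqrt{92906916206}}{1222}$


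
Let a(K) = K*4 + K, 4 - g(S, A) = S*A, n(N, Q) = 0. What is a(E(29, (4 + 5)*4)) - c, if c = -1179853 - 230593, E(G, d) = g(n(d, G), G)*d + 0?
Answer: 1411166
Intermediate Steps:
g(S, A) = 4 - A*S (g(S, A) = 4 - S*A = 4 - A*S)
E(G, d) = 4*d (E(G, d) = (4 - 1*G*0)*d + 0 = (4 + 0)*d + 0 = 4*d + 0 = 4*d)
c = -1410446
a(K) = 5*K (a(K) = 4*K + K = 5*K)
a(E(29, (4 + 5)*4)) - c = 5*(4*((4 + 5)*4)) - 1*(-1410446) = 5*(4*(9*4)) + 1410446 = 5*(4*36) + 1410446 = 5*144 + 1410446 = 720 + 1410446 = 1411166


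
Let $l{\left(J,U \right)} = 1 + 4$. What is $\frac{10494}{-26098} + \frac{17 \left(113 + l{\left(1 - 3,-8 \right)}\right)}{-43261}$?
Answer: $- \frac{253166761}{564512789} \approx -0.44847$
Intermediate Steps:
$l{\left(J,U \right)} = 5$
$\frac{10494}{-26098} + \frac{17 \left(113 + l{\left(1 - 3,-8 \right)}\right)}{-43261} = \frac{10494}{-26098} + \frac{17 \left(113 + 5\right)}{-43261} = 10494 \left(- \frac{1}{26098}\right) + 17 \cdot 118 \left(- \frac{1}{43261}\right) = - \frac{5247}{13049} + 2006 \left(- \frac{1}{43261}\right) = - \frac{5247}{13049} - \frac{2006}{43261} = - \frac{253166761}{564512789}$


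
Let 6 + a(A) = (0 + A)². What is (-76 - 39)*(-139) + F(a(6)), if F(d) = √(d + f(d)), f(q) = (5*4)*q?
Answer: 15985 + 3*√70 ≈ 16010.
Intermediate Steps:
f(q) = 20*q
a(A) = -6 + A² (a(A) = -6 + (0 + A)² = -6 + A²)
F(d) = √21*√d (F(d) = √(d + 20*d) = √(21*d) = √21*√d)
(-76 - 39)*(-139) + F(a(6)) = (-76 - 39)*(-139) + √21*√(-6 + 6²) = -115*(-139) + √21*√(-6 + 36) = 15985 + √21*√30 = 15985 + 3*√70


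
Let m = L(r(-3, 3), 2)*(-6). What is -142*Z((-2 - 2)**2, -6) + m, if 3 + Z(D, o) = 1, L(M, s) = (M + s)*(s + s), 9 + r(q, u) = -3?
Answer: 524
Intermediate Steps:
r(q, u) = -12 (r(q, u) = -9 - 3 = -12)
L(M, s) = 2*s*(M + s) (L(M, s) = (M + s)*(2*s) = 2*s*(M + s))
Z(D, o) = -2 (Z(D, o) = -3 + 1 = -2)
m = 240 (m = (2*2*(-12 + 2))*(-6) = (2*2*(-10))*(-6) = -40*(-6) = 240)
-142*Z((-2 - 2)**2, -6) + m = -142*(-2) + 240 = 284 + 240 = 524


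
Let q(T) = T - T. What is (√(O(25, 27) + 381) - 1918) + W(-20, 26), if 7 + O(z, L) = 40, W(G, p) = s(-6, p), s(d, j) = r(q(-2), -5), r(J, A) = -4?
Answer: -1922 + 3*√46 ≈ -1901.7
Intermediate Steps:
q(T) = 0
s(d, j) = -4
W(G, p) = -4
O(z, L) = 33 (O(z, L) = -7 + 40 = 33)
(√(O(25, 27) + 381) - 1918) + W(-20, 26) = (√(33 + 381) - 1918) - 4 = (√414 - 1918) - 4 = (3*√46 - 1918) - 4 = (-1918 + 3*√46) - 4 = -1922 + 3*√46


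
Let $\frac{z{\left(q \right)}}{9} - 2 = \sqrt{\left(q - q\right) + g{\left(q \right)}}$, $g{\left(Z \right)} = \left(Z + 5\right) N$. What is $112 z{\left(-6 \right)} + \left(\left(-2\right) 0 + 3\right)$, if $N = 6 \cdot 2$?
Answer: $2019 + 2016 i \sqrt{3} \approx 2019.0 + 3491.8 i$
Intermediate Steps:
$N = 12$
$g{\left(Z \right)} = 60 + 12 Z$ ($g{\left(Z \right)} = \left(Z + 5\right) 12 = \left(5 + Z\right) 12 = 60 + 12 Z$)
$z{\left(q \right)} = 18 + 9 \sqrt{60 + 12 q}$ ($z{\left(q \right)} = 18 + 9 \sqrt{\left(q - q\right) + \left(60 + 12 q\right)} = 18 + 9 \sqrt{0 + \left(60 + 12 q\right)} = 18 + 9 \sqrt{60 + 12 q}$)
$112 z{\left(-6 \right)} + \left(\left(-2\right) 0 + 3\right) = 112 \left(18 + 18 \sqrt{15 + 3 \left(-6\right)}\right) + \left(\left(-2\right) 0 + 3\right) = 112 \left(18 + 18 \sqrt{15 - 18}\right) + \left(0 + 3\right) = 112 \left(18 + 18 \sqrt{-3}\right) + 3 = 112 \left(18 + 18 i \sqrt{3}\right) + 3 = \left(2016 + 2016 i \sqrt{3}\right) + 3 = 2019 + 2016 i \sqrt{3}$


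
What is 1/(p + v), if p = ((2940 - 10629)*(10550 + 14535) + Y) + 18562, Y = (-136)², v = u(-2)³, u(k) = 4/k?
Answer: -1/192841515 ≈ -5.1856e-9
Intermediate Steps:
v = -8 (v = (4/(-2))³ = (4*(-½))³ = (-2)³ = -8)
Y = 18496
p = -192841507 (p = ((2940 - 10629)*(10550 + 14535) + 18496) + 18562 = (-7689*25085 + 18496) + 18562 = (-192878565 + 18496) + 18562 = -192860069 + 18562 = -192841507)
1/(p + v) = 1/(-192841507 - 8) = 1/(-192841515) = -1/192841515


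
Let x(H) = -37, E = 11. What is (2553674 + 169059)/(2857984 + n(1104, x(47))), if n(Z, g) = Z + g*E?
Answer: 2722733/2858681 ≈ 0.95244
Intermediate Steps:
n(Z, g) = Z + 11*g (n(Z, g) = Z + g*11 = Z + 11*g)
(2553674 + 169059)/(2857984 + n(1104, x(47))) = (2553674 + 169059)/(2857984 + (1104 + 11*(-37))) = 2722733/(2857984 + (1104 - 407)) = 2722733/(2857984 + 697) = 2722733/2858681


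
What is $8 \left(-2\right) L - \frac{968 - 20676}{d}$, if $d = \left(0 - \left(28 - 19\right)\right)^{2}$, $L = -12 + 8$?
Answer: $\frac{24892}{81} \approx 307.31$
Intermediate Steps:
$L = -4$
$d = 81$ ($d = \left(0 - 9\right)^{2} = \left(-9\right)^{2} = 81$)
$8 \left(-2\right) L - \frac{968 - 20676}{d} = 8 \left(-2\right) \left(-4\right) - \frac{968 - 20676}{81} = \left(-16\right) \left(-4\right) - \left(-19708\right) \frac{1}{81} = 64 - - \frac{19708}{81} = 64 + \frac{19708}{81} = \frac{24892}{81}$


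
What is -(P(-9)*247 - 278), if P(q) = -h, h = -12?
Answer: -2686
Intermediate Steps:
P(q) = 12 (P(q) = -1*(-12) = 12)
-(P(-9)*247 - 278) = -(12*247 - 278) = -(2964 - 278) = -1*2686 = -2686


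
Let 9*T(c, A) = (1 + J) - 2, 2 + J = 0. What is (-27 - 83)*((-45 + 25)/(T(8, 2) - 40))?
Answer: -600/11 ≈ -54.545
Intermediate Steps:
J = -2 (J = -2 + 0 = -2)
T(c, A) = -⅓ (T(c, A) = ((1 - 2) - 2)/9 = (-1 - 2)/9 = (⅑)*(-3) = -⅓)
(-27 - 83)*((-45 + 25)/(T(8, 2) - 40)) = (-27 - 83)*((-45 + 25)/(-⅓ - 40)) = -(-2200)/(-121/3) = -(-2200)*(-3)/121 = -110*60/121 = -600/11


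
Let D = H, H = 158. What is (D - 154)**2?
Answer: 16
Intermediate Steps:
D = 158
(D - 154)**2 = (158 - 154)**2 = 4**2 = 16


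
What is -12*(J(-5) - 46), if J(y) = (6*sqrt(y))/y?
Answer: 552 + 72*I*sqrt(5)/5 ≈ 552.0 + 32.199*I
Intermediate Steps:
J(y) = 6/sqrt(y)
-12*(J(-5) - 46) = -12*(6/sqrt(-5) - 46) = -12*(6*(-I*sqrt(5)/5) - 46) = -12*(-6*I*sqrt(5)/5 - 46) = -12*(-46 - 6*I*sqrt(5)/5) = 552 + 72*I*sqrt(5)/5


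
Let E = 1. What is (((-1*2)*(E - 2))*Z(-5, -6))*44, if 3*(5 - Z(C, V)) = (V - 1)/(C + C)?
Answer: 6292/15 ≈ 419.47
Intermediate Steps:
Z(C, V) = 5 - (-1 + V)/(6*C) (Z(C, V) = 5 - (V - 1)/(3*(C + C)) = 5 - (-1 + V)/(3*(2*C)) = 5 - (-1 + V)*1/(2*C)/3 = 5 - (-1 + V)/(6*C))
(((-1*2)*(E - 2))*Z(-5, -6))*44 = (((-1*2)*(1 - 2))*((⅙)*(1 - 1*(-6) + 30*(-5))/(-5)))*44 = ((-2*(-1))*((⅙)*(-⅕)*(1 + 6 - 150)))*44 = (2*((⅙)*(-⅕)*(-143)))*44 = (2*(143/30))*44 = (143/15)*44 = 6292/15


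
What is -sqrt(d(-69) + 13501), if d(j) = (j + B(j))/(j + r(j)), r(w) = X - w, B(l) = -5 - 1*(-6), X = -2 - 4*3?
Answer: -sqrt(661787)/7 ≈ -116.21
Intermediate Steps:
X = -14 (X = -2 - 12 = -14)
B(l) = 1 (B(l) = -5 + 6 = 1)
r(w) = -14 - w
d(j) = -1/14 - j/14 (d(j) = (j + 1)/(j + (-14 - j)) = (1 + j)/(-14) = (1 + j)*(-1/14) = -1/14 - j/14)
-sqrt(d(-69) + 13501) = -sqrt((-1/14 - 1/14*(-69)) + 13501) = -sqrt((-1/14 + 69/14) + 13501) = -sqrt(34/7 + 13501) = -sqrt(94541/7) = -sqrt(661787)/7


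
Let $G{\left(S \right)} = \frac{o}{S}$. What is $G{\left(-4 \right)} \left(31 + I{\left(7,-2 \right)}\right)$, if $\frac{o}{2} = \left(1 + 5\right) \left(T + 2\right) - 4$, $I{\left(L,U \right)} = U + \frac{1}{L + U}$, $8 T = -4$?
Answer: $-73$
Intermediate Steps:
$T = - \frac{1}{2}$ ($T = \frac{1}{8} \left(-4\right) = - \frac{1}{2} \approx -0.5$)
$o = 10$ ($o = 2 \left(\left(1 + 5\right) \left(- \frac{1}{2} + 2\right) - 4\right) = 2 \left(6 \cdot \frac{3}{2} - 4\right) = 2 \left(9 - 4\right) = 2 \cdot 5 = 10$)
$G{\left(S \right)} = \frac{10}{S}$
$G{\left(-4 \right)} \left(31 + I{\left(7,-2 \right)}\right) = \frac{10}{-4} \left(31 + \frac{1 + \left(-2\right)^{2} + 7 \left(-2\right)}{7 - 2}\right) = 10 \left(- \frac{1}{4}\right) \left(31 + \frac{1 + 4 - 14}{5}\right) = - \frac{5 \left(31 + \frac{1}{5} \left(-9\right)\right)}{2} = - \frac{5 \left(31 - \frac{9}{5}\right)}{2} = \left(- \frac{5}{2}\right) \frac{146}{5} = -73$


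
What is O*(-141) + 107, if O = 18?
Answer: -2431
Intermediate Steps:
O*(-141) + 107 = 18*(-141) + 107 = -2538 + 107 = -2431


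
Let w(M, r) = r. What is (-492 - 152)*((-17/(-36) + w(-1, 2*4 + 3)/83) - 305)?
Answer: 146434813/747 ≈ 1.9603e+5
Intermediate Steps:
(-492 - 152)*((-17/(-36) + w(-1, 2*4 + 3)/83) - 305) = (-492 - 152)*((-17/(-36) + (2*4 + 3)/83) - 305) = -644*((-17*(-1/36) + (8 + 3)*(1/83)) - 305) = -644*((17/36 + 11*(1/83)) - 305) = -644*((17/36 + 11/83) - 305) = -644*(1807/2988 - 305) = -644*(-909533/2988) = 146434813/747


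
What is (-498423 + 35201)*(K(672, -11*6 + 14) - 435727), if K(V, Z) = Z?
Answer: 201862419938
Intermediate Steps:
(-498423 + 35201)*(K(672, -11*6 + 14) - 435727) = (-498423 + 35201)*((-11*6 + 14) - 435727) = -463222*((-66 + 14) - 435727) = -463222*(-52 - 435727) = -463222*(-435779) = 201862419938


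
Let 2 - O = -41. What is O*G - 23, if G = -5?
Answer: -238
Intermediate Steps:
O = 43 (O = 2 - 1*(-41) = 2 + 41 = 43)
O*G - 23 = 43*(-5) - 23 = -215 - 23 = -238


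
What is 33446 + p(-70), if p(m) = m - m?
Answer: 33446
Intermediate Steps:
p(m) = 0
33446 + p(-70) = 33446 + 0 = 33446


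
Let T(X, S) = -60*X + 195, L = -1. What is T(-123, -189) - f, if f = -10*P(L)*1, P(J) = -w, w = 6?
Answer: 7515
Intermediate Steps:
P(J) = -6 (P(J) = -1*6 = -6)
T(X, S) = 195 - 60*X
f = 60 (f = -10*(-6)*1 = 60*1 = 60)
T(-123, -189) - f = (195 - 60*(-123)) - 1*60 = (195 + 7380) - 60 = 7575 - 60 = 7515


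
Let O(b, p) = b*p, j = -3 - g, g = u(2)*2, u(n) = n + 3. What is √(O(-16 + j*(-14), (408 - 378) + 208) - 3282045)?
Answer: I*√3242537 ≈ 1800.7*I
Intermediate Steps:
u(n) = 3 + n
g = 10 (g = (3 + 2)*2 = 5*2 = 10)
j = -13 (j = -3 - 1*10 = -3 - 10 = -13)
√(O(-16 + j*(-14), (408 - 378) + 208) - 3282045) = √((-16 - 13*(-14))*((408 - 378) + 208) - 3282045) = √((-16 + 182)*(30 + 208) - 3282045) = √(166*238 - 3282045) = √(39508 - 3282045) = √(-3242537) = I*√3242537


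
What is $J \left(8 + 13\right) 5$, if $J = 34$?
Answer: $3570$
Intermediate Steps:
$J \left(8 + 13\right) 5 = 34 \left(8 + 13\right) 5 = 34 \cdot 21 \cdot 5 = 714 \cdot 5 = 3570$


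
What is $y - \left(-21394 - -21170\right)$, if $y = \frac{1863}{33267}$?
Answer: $\frac{2484557}{11089} \approx 224.06$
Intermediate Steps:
$y = \frac{621}{11089}$ ($y = 1863 \cdot \frac{1}{33267} = \frac{621}{11089} \approx 0.056001$)
$y - \left(-21394 - -21170\right) = \frac{621}{11089} - \left(-21394 - -21170\right) = \frac{621}{11089} - \left(-21394 + 21170\right) = \frac{621}{11089} - -224 = \frac{621}{11089} + 224 = \frac{2484557}{11089}$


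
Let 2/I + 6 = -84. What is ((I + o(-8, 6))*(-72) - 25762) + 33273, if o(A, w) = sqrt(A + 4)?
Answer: 37563/5 - 144*I ≈ 7512.6 - 144.0*I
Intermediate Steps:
o(A, w) = sqrt(4 + A)
I = -1/45 (I = 2/(-6 - 84) = 2/(-90) = 2*(-1/90) = -1/45 ≈ -0.022222)
((I + o(-8, 6))*(-72) - 25762) + 33273 = ((-1/45 + sqrt(4 - 8))*(-72) - 25762) + 33273 = ((-1/45 + sqrt(-4))*(-72) - 25762) + 33273 = ((-1/45 + 2*I)*(-72) - 25762) + 33273 = ((8/5 - 144*I) - 25762) + 33273 = (-128802/5 - 144*I) + 33273 = 37563/5 - 144*I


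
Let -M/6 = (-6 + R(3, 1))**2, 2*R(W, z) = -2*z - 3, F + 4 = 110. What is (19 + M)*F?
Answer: -43937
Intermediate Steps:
F = 106 (F = -4 + 110 = 106)
R(W, z) = -3/2 - z (R(W, z) = (-2*z - 3)/2 = (-3 - 2*z)/2 = -3/2 - z)
M = -867/2 (M = -6*(-6 + (-3/2 - 1*1))**2 = -6*(-6 + (-3/2 - 1))**2 = -6*(-6 - 5/2)**2 = -6*(-17/2)**2 = -6*289/4 = -867/2 ≈ -433.50)
(19 + M)*F = (19 - 867/2)*106 = -829/2*106 = -43937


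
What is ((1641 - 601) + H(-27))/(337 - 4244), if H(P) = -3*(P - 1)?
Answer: -1124/3907 ≈ -0.28769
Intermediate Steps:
H(P) = 3 - 3*P (H(P) = -3*(-1 + P) = 3 - 3*P)
((1641 - 601) + H(-27))/(337 - 4244) = ((1641 - 601) + (3 - 3*(-27)))/(337 - 4244) = (1040 + (3 + 81))/(-3907) = (1040 + 84)*(-1/3907) = 1124*(-1/3907) = -1124/3907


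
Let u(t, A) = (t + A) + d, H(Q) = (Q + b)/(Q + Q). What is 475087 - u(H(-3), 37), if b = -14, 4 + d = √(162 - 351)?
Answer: 2850307/6 - 3*I*√21 ≈ 4.7505e+5 - 13.748*I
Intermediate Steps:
d = -4 + 3*I*√21 (d = -4 + √(162 - 351) = -4 + √(-189) = -4 + 3*I*√21 ≈ -4.0 + 13.748*I)
H(Q) = (-14 + Q)/(2*Q) (H(Q) = (Q - 14)/(Q + Q) = (-14 + Q)/((2*Q)) = (-14 + Q)*(1/(2*Q)) = (-14 + Q)/(2*Q))
u(t, A) = -4 + A + t + 3*I*√21 (u(t, A) = (t + A) + (-4 + 3*I*√21) = (A + t) + (-4 + 3*I*√21) = -4 + A + t + 3*I*√21)
475087 - u(H(-3), 37) = 475087 - (-4 + 37 + (½)*(-14 - 3)/(-3) + 3*I*√21) = 475087 - (-4 + 37 + (½)*(-⅓)*(-17) + 3*I*√21) = 475087 - (-4 + 37 + 17/6 + 3*I*√21) = 475087 - (215/6 + 3*I*√21) = 475087 + (-215/6 - 3*I*√21) = 2850307/6 - 3*I*√21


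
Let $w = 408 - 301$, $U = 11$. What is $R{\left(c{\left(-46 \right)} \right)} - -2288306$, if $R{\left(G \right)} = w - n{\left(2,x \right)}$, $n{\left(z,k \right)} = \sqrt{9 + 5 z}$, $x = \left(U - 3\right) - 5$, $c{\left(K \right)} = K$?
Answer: $2288413 - \sqrt{19} \approx 2.2884 \cdot 10^{6}$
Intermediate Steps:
$x = 3$ ($x = \left(11 - 3\right) - 5 = 8 - 5 = 3$)
$w = 107$
$R{\left(G \right)} = 107 - \sqrt{19}$ ($R{\left(G \right)} = 107 - \sqrt{9 + 5 \cdot 2} = 107 - \sqrt{9 + 10} = 107 - \sqrt{19}$)
$R{\left(c{\left(-46 \right)} \right)} - -2288306 = \left(107 - \sqrt{19}\right) - -2288306 = \left(107 - \sqrt{19}\right) + 2288306 = 2288413 - \sqrt{19}$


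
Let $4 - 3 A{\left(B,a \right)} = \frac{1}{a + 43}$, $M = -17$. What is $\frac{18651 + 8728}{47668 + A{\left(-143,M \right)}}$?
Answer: $\frac{2135562}{3718207} \approx 0.57435$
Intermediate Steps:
$A{\left(B,a \right)} = \frac{4}{3} - \frac{1}{3 \left(43 + a\right)}$ ($A{\left(B,a \right)} = \frac{4}{3} - \frac{1}{3 \left(a + 43\right)} = \frac{4}{3} - \frac{1}{3 \left(43 + a\right)}$)
$\frac{18651 + 8728}{47668 + A{\left(-143,M \right)}} = \frac{18651 + 8728}{47668 + \frac{171 + 4 \left(-17\right)}{3 \left(43 - 17\right)}} = \frac{27379}{47668 + \frac{171 - 68}{3 \cdot 26}} = \frac{27379}{47668 + \frac{1}{3} \cdot \frac{1}{26} \cdot 103} = \frac{27379}{47668 + \frac{103}{78}} = \frac{27379}{\frac{3718207}{78}} = 27379 \cdot \frac{78}{3718207} = \frac{2135562}{3718207}$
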